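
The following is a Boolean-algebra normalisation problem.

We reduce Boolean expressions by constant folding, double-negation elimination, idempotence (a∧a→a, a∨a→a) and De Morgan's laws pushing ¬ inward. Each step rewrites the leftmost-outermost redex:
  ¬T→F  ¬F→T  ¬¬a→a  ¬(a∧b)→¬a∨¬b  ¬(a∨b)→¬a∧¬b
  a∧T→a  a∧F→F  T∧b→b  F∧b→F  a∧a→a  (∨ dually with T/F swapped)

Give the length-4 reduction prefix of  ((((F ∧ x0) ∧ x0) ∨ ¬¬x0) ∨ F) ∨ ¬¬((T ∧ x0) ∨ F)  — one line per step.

Answer: after 4 steps: ¬¬x0 ∨ ¬¬((T ∧ x0) ∨ F)

Reduction:
  start: ((((F ∧ x0) ∧ x0) ∨ ¬¬x0) ∨ F) ∨ ¬¬((T ∧ x0) ∨ F)
  step 1: (((F ∧ x0) ∧ x0) ∨ ¬¬x0) ∨ ¬¬((T ∧ x0) ∨ F)
  step 2: ((F ∧ x0) ∨ ¬¬x0) ∨ ¬¬((T ∧ x0) ∨ F)
  step 3: (F ∨ ¬¬x0) ∨ ¬¬((T ∧ x0) ∨ F)
  step 4: ¬¬x0 ∨ ¬¬((T ∧ x0) ∨ F)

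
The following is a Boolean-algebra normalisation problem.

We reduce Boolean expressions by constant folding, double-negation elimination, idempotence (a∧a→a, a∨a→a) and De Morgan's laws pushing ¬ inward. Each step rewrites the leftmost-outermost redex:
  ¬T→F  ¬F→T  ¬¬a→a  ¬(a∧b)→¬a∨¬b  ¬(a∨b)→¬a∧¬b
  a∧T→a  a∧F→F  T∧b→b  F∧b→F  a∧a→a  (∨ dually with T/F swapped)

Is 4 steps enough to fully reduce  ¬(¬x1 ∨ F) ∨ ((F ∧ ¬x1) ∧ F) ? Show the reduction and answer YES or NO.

  start: ¬(¬x1 ∨ F) ∨ ((F ∧ ¬x1) ∧ F)
  step 1: (¬¬x1 ∧ ¬F) ∨ ((F ∧ ¬x1) ∧ F)
  step 2: (x1 ∧ ¬F) ∨ ((F ∧ ¬x1) ∧ F)
  step 3: (x1 ∧ T) ∨ ((F ∧ ¬x1) ∧ F)
  step 4: x1 ∨ ((F ∧ ¬x1) ∧ F)

Answer: NO — after 4 steps the term is x1 ∨ ((F ∧ ¬x1) ∧ F), not yet normal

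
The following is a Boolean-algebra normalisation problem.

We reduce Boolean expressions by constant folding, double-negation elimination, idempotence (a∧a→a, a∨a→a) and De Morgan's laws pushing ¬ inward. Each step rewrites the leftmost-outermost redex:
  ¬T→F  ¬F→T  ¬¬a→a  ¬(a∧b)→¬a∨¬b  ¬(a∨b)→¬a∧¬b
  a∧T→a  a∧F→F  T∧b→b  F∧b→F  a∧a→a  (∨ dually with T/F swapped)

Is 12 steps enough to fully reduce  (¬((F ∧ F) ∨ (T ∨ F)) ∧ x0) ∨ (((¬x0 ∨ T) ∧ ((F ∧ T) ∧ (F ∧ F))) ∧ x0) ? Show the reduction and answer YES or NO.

Answer: NO — after 12 steps the term is ((F ∧ T) ∧ (F ∧ F)) ∧ x0, not yet normal

Working:
  start: (¬((F ∧ F) ∨ (T ∨ F)) ∧ x0) ∨ (((¬x0 ∨ T) ∧ ((F ∧ T) ∧ (F ∧ F))) ∧ x0)
  step 1: ((¬(F ∧ F) ∧ ¬(T ∨ F)) ∧ x0) ∨ (((¬x0 ∨ T) ∧ ((F ∧ T) ∧ (F ∧ F))) ∧ x0)
  step 2: (((¬F ∨ ¬F) ∧ ¬(T ∨ F)) ∧ x0) ∨ (((¬x0 ∨ T) ∧ ((F ∧ T) ∧ (F ∧ F))) ∧ x0)
  step 3: ((¬F ∧ ¬(T ∨ F)) ∧ x0) ∨ (((¬x0 ∨ T) ∧ ((F ∧ T) ∧ (F ∧ F))) ∧ x0)
  step 4: ((T ∧ ¬(T ∨ F)) ∧ x0) ∨ (((¬x0 ∨ T) ∧ ((F ∧ T) ∧ (F ∧ F))) ∧ x0)
  step 5: (¬(T ∨ F) ∧ x0) ∨ (((¬x0 ∨ T) ∧ ((F ∧ T) ∧ (F ∧ F))) ∧ x0)
  step 6: ((¬T ∧ ¬F) ∧ x0) ∨ (((¬x0 ∨ T) ∧ ((F ∧ T) ∧ (F ∧ F))) ∧ x0)
  step 7: ((F ∧ ¬F) ∧ x0) ∨ (((¬x0 ∨ T) ∧ ((F ∧ T) ∧ (F ∧ F))) ∧ x0)
  step 8: (F ∧ x0) ∨ (((¬x0 ∨ T) ∧ ((F ∧ T) ∧ (F ∧ F))) ∧ x0)
  step 9: F ∨ (((¬x0 ∨ T) ∧ ((F ∧ T) ∧ (F ∧ F))) ∧ x0)
  step 10: ((¬x0 ∨ T) ∧ ((F ∧ T) ∧ (F ∧ F))) ∧ x0
  step 11: (T ∧ ((F ∧ T) ∧ (F ∧ F))) ∧ x0
  step 12: ((F ∧ T) ∧ (F ∧ F)) ∧ x0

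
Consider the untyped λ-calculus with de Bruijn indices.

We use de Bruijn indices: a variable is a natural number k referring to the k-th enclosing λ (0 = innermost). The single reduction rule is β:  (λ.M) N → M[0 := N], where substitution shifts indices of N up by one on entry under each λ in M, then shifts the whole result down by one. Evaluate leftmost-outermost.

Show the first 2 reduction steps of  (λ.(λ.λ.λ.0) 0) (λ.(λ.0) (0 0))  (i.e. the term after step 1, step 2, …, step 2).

Answer: after 2 steps: λ.λ.0

Working:
  start: (λ.(λ.λ.λ.0) 0) (λ.(λ.0) (0 0))
  →1  (λ.λ.λ.0) (λ.(λ.0) (0 0))
  →2  λ.λ.0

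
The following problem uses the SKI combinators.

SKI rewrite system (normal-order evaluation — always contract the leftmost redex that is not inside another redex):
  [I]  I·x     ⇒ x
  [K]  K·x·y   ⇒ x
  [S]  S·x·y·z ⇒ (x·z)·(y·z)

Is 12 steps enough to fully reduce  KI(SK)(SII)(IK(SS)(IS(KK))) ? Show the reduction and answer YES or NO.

Answer: YES — reaches normal form SS(SS) in 9 ≤ 12 steps

Reduction:
  start: KI(SK)(SII)(IK(SS)(IS(KK)))
  →1  I(SII)(IK(SS)(IS(KK)))
  →2  SII(IK(SS)(IS(KK)))
  →3  I(IK(SS)(IS(KK)))(I(IK(SS)(IS(KK))))
  →4  IK(SS)(IS(KK))(I(IK(SS)(IS(KK))))
  →5  K(SS)(IS(KK))(I(IK(SS)(IS(KK))))
  →6  SS(I(IK(SS)(IS(KK))))
  →7  SS(IK(SS)(IS(KK)))
  →8  SS(K(SS)(IS(KK)))
  →9  SS(SS)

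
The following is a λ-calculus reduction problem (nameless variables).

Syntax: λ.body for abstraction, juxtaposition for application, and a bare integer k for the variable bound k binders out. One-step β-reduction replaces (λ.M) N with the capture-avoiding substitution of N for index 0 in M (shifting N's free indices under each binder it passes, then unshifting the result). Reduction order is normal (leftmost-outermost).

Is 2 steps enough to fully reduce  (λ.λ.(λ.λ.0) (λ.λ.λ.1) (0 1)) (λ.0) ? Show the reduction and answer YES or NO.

Answer: NO — after 2 steps the term is λ.(λ.0) (0 (λ.0)), not yet normal

Reduction:
  start: (λ.λ.(λ.λ.0) (λ.λ.λ.1) (0 1)) (λ.0)
  →1  λ.(λ.λ.0) (λ.λ.λ.1) (0 (λ.0))
  →2  λ.(λ.0) (0 (λ.0))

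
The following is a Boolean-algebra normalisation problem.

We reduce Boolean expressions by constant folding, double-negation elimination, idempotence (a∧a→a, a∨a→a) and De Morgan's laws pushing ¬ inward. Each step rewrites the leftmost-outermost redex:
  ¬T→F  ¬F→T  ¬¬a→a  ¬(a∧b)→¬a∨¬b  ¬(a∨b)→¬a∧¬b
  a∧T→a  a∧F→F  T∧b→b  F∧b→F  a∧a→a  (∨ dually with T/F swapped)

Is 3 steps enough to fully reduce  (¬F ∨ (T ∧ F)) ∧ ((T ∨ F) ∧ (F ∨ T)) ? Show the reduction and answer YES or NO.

Answer: NO — after 3 steps the term is (T ∨ F) ∧ (F ∨ T), not yet normal

Working:
  start: (¬F ∨ (T ∧ F)) ∧ ((T ∨ F) ∧ (F ∨ T))
  [1] (T ∨ (T ∧ F)) ∧ ((T ∨ F) ∧ (F ∨ T))
  [2] T ∧ ((T ∨ F) ∧ (F ∨ T))
  [3] (T ∨ F) ∧ (F ∨ T)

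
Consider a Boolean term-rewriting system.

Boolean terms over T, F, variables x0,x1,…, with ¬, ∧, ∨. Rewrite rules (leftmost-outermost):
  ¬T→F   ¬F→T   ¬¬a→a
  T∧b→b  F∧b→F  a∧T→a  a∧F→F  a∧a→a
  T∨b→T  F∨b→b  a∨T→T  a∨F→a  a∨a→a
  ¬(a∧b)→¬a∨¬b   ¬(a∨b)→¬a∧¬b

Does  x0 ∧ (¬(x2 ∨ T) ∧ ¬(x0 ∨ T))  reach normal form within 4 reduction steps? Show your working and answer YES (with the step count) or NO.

  start: x0 ∧ (¬(x2 ∨ T) ∧ ¬(x0 ∨ T))
  →1  x0 ∧ ((¬x2 ∧ ¬T) ∧ ¬(x0 ∨ T))
  →2  x0 ∧ ((¬x2 ∧ F) ∧ ¬(x0 ∨ T))
  →3  x0 ∧ (F ∧ ¬(x0 ∨ T))
  →4  x0 ∧ F

Answer: NO — after 4 steps the term is x0 ∧ F, not yet normal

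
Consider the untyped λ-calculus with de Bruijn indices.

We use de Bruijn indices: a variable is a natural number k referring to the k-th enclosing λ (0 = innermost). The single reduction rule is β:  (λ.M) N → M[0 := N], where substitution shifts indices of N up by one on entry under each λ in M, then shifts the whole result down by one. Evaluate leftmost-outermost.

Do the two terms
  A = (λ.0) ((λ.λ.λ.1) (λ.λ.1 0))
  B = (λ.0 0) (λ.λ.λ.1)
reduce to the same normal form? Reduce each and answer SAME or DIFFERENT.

Answer: SAME — A ⇓ λ.λ.1, B ⇓ λ.λ.1

Working:
Term A:
  start: (λ.0) ((λ.λ.λ.1) (λ.λ.1 0))
  [1] (λ.λ.λ.1) (λ.λ.1 0)
  [2] λ.λ.1

Term B:
  start: (λ.0 0) (λ.λ.λ.1)
  [1] (λ.λ.λ.1) (λ.λ.λ.1)
  [2] λ.λ.1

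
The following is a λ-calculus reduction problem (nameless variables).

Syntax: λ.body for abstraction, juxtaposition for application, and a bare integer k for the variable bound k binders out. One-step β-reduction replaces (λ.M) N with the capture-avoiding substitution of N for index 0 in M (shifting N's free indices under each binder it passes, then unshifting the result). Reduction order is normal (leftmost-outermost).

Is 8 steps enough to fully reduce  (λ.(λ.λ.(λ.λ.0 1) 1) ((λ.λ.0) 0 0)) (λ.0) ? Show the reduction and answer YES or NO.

Answer: YES — reaches normal form λ.λ.0 (λ.0) in 5 ≤ 8 steps

Reduction:
  start: (λ.(λ.λ.(λ.λ.0 1) 1) ((λ.λ.0) 0 0)) (λ.0)
  →1  (λ.λ.(λ.λ.0 1) 1) ((λ.λ.0) (λ.0) (λ.0))
  →2  λ.(λ.λ.0 1) ((λ.λ.0) (λ.0) (λ.0))
  →3  λ.λ.0 ((λ.λ.0) (λ.0) (λ.0))
  →4  λ.λ.0 ((λ.0) (λ.0))
  →5  λ.λ.0 (λ.0)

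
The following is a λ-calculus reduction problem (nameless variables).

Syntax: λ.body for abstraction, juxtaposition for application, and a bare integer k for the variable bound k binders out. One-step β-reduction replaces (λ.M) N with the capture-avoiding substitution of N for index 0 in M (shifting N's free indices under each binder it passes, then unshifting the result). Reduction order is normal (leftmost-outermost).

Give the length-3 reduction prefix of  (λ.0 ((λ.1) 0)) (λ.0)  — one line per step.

  start: (λ.0 ((λ.1) 0)) (λ.0)
  →1  (λ.0) ((λ.λ.0) (λ.0))
  →2  (λ.λ.0) (λ.0)
  →3  λ.0

Answer: after 3 steps: λ.0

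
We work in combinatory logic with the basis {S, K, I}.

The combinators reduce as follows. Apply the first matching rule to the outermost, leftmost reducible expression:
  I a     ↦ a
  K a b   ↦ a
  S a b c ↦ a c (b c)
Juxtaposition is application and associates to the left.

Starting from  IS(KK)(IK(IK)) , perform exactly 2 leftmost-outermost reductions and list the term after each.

Answer: after 2 steps: S(KK)(K(IK))

Reduction:
  start: IS(KK)(IK(IK))
  [1] S(KK)(IK(IK))
  [2] S(KK)(K(IK))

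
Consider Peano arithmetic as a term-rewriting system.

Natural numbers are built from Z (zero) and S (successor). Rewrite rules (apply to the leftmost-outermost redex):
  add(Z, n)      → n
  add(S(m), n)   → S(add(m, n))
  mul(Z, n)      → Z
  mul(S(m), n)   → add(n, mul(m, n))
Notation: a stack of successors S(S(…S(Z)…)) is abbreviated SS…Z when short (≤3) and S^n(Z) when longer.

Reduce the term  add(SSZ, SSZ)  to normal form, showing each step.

  start: add(SSZ, SSZ)
  →1  S(add(SZ, SSZ))
  →2  S(S(add(Z, SSZ)))
  →3  S^4(Z)

Answer: normal form = S^4(Z)  (in 3 steps)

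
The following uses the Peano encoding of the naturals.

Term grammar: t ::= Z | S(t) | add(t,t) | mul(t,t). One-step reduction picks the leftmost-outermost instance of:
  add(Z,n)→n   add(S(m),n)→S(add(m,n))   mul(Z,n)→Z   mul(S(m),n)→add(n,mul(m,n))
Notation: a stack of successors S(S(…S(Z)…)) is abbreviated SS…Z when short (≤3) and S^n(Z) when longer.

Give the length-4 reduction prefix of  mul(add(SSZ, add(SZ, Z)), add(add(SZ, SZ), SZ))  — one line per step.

  start: mul(add(SSZ, add(SZ, Z)), add(add(SZ, SZ), SZ))
  step 1: mul(S(add(SZ, add(SZ, Z))), add(add(SZ, SZ), SZ))
  step 2: add(add(add(SZ, SZ), SZ), mul(add(SZ, add(SZ, Z)), add(add(SZ, SZ), SZ)))
  step 3: add(add(S(add(Z, SZ)), SZ), mul(add(SZ, add(SZ, Z)), add(add(SZ, SZ), SZ)))
  step 4: add(S(add(add(Z, SZ), SZ)), mul(add(SZ, add(SZ, Z)), add(add(SZ, SZ), SZ)))

Answer: after 4 steps: add(S(add(add(Z, SZ), SZ)), mul(add(SZ, add(SZ, Z)), add(add(SZ, SZ), SZ)))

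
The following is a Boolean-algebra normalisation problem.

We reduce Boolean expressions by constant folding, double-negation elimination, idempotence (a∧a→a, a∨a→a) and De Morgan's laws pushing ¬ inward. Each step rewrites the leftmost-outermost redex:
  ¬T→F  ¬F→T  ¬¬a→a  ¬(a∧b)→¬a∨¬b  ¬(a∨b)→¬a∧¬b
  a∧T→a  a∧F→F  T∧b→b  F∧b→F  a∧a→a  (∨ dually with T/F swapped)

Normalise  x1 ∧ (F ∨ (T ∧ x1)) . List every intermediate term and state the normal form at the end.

  start: x1 ∧ (F ∨ (T ∧ x1))
  →1  x1 ∧ (T ∧ x1)
  →2  x1 ∧ x1
  →3  x1

Answer: normal form = x1  (in 3 steps)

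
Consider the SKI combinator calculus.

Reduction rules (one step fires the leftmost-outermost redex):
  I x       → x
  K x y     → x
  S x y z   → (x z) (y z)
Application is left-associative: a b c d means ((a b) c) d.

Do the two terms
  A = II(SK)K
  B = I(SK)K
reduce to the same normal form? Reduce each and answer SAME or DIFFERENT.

Answer: SAME — A ⇓ SKK, B ⇓ SKK

Reduction:
Term A:
  start: II(SK)K
  [1] I(SK)K
  [2] SKK

Term B:
  start: I(SK)K
  [1] SKK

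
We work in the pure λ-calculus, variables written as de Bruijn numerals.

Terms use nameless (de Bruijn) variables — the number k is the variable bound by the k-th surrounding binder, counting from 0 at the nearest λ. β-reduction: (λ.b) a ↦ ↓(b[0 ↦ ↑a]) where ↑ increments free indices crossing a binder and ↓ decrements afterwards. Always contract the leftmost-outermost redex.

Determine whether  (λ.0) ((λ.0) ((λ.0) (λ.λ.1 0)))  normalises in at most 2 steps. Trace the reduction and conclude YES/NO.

Answer: NO — after 2 steps the term is (λ.0) (λ.λ.1 0), not yet normal

Derivation:
  start: (λ.0) ((λ.0) ((λ.0) (λ.λ.1 0)))
  →1  (λ.0) ((λ.0) (λ.λ.1 0))
  →2  (λ.0) (λ.λ.1 0)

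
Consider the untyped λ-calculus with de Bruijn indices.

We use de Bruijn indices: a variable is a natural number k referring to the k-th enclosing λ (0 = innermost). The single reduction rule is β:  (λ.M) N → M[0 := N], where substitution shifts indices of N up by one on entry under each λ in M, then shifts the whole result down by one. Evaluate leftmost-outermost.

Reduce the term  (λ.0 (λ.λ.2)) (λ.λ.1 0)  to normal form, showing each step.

Answer: normal form = λ.λ.λ.λ.1 0  (in 3 steps)

Reduction:
  start: (λ.0 (λ.λ.2)) (λ.λ.1 0)
  step 1: (λ.λ.1 0) (λ.λ.λ.λ.1 0)
  step 2: λ.(λ.λ.λ.λ.1 0) 0
  step 3: λ.λ.λ.λ.1 0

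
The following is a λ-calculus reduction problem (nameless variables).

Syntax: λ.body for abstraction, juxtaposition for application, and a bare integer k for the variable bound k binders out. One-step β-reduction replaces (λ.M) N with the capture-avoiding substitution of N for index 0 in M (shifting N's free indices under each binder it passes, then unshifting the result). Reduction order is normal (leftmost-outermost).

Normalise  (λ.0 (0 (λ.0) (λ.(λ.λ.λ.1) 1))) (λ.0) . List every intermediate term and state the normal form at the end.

Answer: normal form = λ.λ.λ.1  (in 5 steps)

Working:
  start: (λ.0 (0 (λ.0) (λ.(λ.λ.λ.1) 1))) (λ.0)
  →1  (λ.0) ((λ.0) (λ.0) (λ.(λ.λ.λ.1) (λ.0)))
  →2  (λ.0) (λ.0) (λ.(λ.λ.λ.1) (λ.0))
  →3  (λ.0) (λ.(λ.λ.λ.1) (λ.0))
  →4  λ.(λ.λ.λ.1) (λ.0)
  →5  λ.λ.λ.1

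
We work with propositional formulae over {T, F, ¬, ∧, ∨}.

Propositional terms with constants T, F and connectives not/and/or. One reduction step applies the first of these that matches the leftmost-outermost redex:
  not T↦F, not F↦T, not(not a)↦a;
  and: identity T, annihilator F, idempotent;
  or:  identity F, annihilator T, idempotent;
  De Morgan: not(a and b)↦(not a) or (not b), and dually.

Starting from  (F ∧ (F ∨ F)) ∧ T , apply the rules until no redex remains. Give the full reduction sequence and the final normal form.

  start: (F ∧ (F ∨ F)) ∧ T
  →1  F ∧ (F ∨ F)
  →2  F

Answer: normal form = F  (in 2 steps)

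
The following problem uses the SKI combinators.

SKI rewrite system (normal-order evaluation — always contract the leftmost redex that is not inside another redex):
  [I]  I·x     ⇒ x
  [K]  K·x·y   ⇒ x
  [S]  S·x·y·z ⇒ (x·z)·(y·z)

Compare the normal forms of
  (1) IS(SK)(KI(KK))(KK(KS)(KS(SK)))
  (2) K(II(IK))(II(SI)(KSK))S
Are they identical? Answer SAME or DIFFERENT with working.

Term A:
  start: IS(SK)(KI(KK))(KK(KS)(KS(SK)))
  step 1: S(SK)(KI(KK))(KK(KS)(KS(SK)))
  step 2: SK(KK(KS)(KS(SK)))(KI(KK)(KK(KS)(KS(SK))))
  step 3: K(KI(KK)(KK(KS)(KS(SK))))(KK(KS)(KS(SK))(KI(KK)(KK(KS)(KS(SK)))))
  step 4: KI(KK)(KK(KS)(KS(SK)))
  step 5: I(KK(KS)(KS(SK)))
  step 6: KK(KS)(KS(SK))
  step 7: K(KS(SK))
  step 8: KS

Term B:
  start: K(II(IK))(II(SI)(KSK))S
  step 1: II(IK)S
  step 2: I(IK)S
  step 3: IKS
  step 4: KS

Answer: SAME — A ⇓ KS, B ⇓ KS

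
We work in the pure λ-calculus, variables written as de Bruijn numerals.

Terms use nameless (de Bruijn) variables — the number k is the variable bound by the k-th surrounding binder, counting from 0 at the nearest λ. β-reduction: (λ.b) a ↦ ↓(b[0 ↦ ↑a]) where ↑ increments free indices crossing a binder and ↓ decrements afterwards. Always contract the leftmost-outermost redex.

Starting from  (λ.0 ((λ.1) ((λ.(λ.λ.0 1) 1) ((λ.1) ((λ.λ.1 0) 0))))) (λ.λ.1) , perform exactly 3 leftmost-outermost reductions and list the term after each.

Answer: after 3 steps: λ.λ.λ.1

Derivation:
  start: (λ.0 ((λ.1) ((λ.(λ.λ.0 1) 1) ((λ.1) ((λ.λ.1 0) 0))))) (λ.λ.1)
  step 1: (λ.λ.1) ((λ.λ.λ.1) ((λ.(λ.λ.0 1) (λ.λ.1)) ((λ.λ.λ.1) ((λ.λ.1 0) (λ.λ.1)))))
  step 2: λ.(λ.λ.λ.1) ((λ.(λ.λ.0 1) (λ.λ.1)) ((λ.λ.λ.1) ((λ.λ.1 0) (λ.λ.1))))
  step 3: λ.λ.λ.1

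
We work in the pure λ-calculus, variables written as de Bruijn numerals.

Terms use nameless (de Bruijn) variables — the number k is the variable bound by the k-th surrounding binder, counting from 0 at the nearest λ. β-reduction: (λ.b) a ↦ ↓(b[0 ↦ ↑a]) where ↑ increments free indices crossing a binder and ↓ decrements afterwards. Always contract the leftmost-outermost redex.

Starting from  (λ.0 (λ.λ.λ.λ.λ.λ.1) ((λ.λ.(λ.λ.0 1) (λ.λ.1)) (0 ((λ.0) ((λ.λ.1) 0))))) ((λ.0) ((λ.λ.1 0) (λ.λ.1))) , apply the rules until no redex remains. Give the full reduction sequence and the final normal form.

  start: (λ.0 (λ.λ.λ.λ.λ.λ.1) ((λ.λ.(λ.λ.0 1) (λ.λ.1)) (0 ((λ.0) ((λ.λ.1) 0))))) ((λ.0) ((λ.λ.1 0) (λ.λ.1)))
  step 1: (λ.0) ((λ.λ.1 0) (λ.λ.1)) (λ.λ.λ.λ.λ.λ.1) ((λ.λ.(λ.λ.0 1) (λ.λ.1)) ((λ.0) ((λ.λ.1 0) (λ.λ.1)) ((λ.0) ((λ.λ.1) ((λ.0) ((λ.λ.1 0) (λ.λ.1)))))))
  step 2: (λ.λ.1 0) (λ.λ.1) (λ.λ.λ.λ.λ.λ.1) ((λ.λ.(λ.λ.0 1) (λ.λ.1)) ((λ.0) ((λ.λ.1 0) (λ.λ.1)) ((λ.0) ((λ.λ.1) ((λ.0) ((λ.λ.1 0) (λ.λ.1)))))))
  step 3: (λ.(λ.λ.1) 0) (λ.λ.λ.λ.λ.λ.1) ((λ.λ.(λ.λ.0 1) (λ.λ.1)) ((λ.0) ((λ.λ.1 0) (λ.λ.1)) ((λ.0) ((λ.λ.1) ((λ.0) ((λ.λ.1 0) (λ.λ.1)))))))
  step 4: (λ.λ.1) (λ.λ.λ.λ.λ.λ.1) ((λ.λ.(λ.λ.0 1) (λ.λ.1)) ((λ.0) ((λ.λ.1 0) (λ.λ.1)) ((λ.0) ((λ.λ.1) ((λ.0) ((λ.λ.1 0) (λ.λ.1)))))))
  step 5: (λ.λ.λ.λ.λ.λ.λ.1) ((λ.λ.(λ.λ.0 1) (λ.λ.1)) ((λ.0) ((λ.λ.1 0) (λ.λ.1)) ((λ.0) ((λ.λ.1) ((λ.0) ((λ.λ.1 0) (λ.λ.1)))))))
  step 6: λ.λ.λ.λ.λ.λ.1

Answer: normal form = λ.λ.λ.λ.λ.λ.1  (in 6 steps)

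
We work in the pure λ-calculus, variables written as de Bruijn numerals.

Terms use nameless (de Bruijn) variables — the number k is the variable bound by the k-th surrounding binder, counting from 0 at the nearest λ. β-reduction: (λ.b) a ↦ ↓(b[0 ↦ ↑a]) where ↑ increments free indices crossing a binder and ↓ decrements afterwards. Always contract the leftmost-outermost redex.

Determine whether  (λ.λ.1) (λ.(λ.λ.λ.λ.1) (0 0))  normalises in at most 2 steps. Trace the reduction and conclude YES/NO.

  start: (λ.λ.1) (λ.(λ.λ.λ.λ.1) (0 0))
  [1] λ.λ.(λ.λ.λ.λ.1) (0 0)
  [2] λ.λ.λ.λ.λ.1

Answer: YES — reaches normal form λ.λ.λ.λ.λ.1 in 2 ≤ 2 steps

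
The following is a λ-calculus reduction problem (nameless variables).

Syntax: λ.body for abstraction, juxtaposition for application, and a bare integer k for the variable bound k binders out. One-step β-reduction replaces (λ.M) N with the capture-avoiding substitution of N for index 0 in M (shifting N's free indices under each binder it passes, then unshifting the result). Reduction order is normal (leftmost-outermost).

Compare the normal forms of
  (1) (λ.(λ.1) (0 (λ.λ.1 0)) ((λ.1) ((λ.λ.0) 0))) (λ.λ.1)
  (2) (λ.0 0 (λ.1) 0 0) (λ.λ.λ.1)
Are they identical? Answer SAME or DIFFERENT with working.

Term A:
  start: (λ.(λ.1) (0 (λ.λ.1 0)) ((λ.1) ((λ.λ.0) 0))) (λ.λ.1)
  step 1: (λ.λ.λ.1) ((λ.λ.1) (λ.λ.1 0)) ((λ.λ.λ.1) ((λ.λ.0) (λ.λ.1)))
  step 2: (λ.λ.1) ((λ.λ.λ.1) ((λ.λ.0) (λ.λ.1)))
  step 3: λ.(λ.λ.λ.1) ((λ.λ.0) (λ.λ.1))
  step 4: λ.λ.λ.1

Term B:
  start: (λ.0 0 (λ.1) 0 0) (λ.λ.λ.1)
  step 1: (λ.λ.λ.1) (λ.λ.λ.1) (λ.λ.λ.λ.1) (λ.λ.λ.1) (λ.λ.λ.1)
  step 2: (λ.λ.1) (λ.λ.λ.λ.1) (λ.λ.λ.1) (λ.λ.λ.1)
  step 3: (λ.λ.λ.λ.λ.1) (λ.λ.λ.1) (λ.λ.λ.1)
  step 4: (λ.λ.λ.λ.1) (λ.λ.λ.1)
  step 5: λ.λ.λ.1

Answer: SAME — A ⇓ λ.λ.λ.1, B ⇓ λ.λ.λ.1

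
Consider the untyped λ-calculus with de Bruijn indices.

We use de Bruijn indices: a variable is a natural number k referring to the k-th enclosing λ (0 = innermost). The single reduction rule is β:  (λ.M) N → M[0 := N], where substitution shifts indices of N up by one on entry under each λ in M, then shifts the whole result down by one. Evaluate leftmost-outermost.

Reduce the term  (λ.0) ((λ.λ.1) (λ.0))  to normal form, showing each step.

Answer: normal form = λ.λ.0  (in 2 steps)

Reduction:
  start: (λ.0) ((λ.λ.1) (λ.0))
  step 1: (λ.λ.1) (λ.0)
  step 2: λ.λ.0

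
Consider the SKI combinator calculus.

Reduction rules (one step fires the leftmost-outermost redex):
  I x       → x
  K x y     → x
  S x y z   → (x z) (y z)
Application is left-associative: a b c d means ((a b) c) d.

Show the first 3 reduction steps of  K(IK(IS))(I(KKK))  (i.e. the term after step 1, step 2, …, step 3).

  start: K(IK(IS))(I(KKK))
  step 1: IK(IS)
  step 2: K(IS)
  step 3: KS

Answer: after 3 steps: KS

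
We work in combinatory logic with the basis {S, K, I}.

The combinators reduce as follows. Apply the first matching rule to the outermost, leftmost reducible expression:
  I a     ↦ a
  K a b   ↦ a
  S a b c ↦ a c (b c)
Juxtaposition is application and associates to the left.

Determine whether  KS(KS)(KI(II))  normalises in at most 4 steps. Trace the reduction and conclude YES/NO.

  start: KS(KS)(KI(II))
  [1] S(KI(II))
  [2] SI

Answer: YES — reaches normal form SI in 2 ≤ 4 steps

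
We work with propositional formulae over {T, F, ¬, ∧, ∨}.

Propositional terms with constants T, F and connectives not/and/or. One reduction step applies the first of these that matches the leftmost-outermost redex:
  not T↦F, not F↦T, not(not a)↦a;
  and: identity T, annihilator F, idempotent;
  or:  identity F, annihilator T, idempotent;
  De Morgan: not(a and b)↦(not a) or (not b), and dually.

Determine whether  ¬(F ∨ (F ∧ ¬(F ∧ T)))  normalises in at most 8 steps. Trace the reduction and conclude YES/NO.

  start: ¬(F ∨ (F ∧ ¬(F ∧ T)))
  step 1: ¬F ∧ ¬(F ∧ ¬(F ∧ T))
  step 2: T ∧ ¬(F ∧ ¬(F ∧ T))
  step 3: ¬(F ∧ ¬(F ∧ T))
  step 4: ¬F ∨ ¬¬(F ∧ T)
  step 5: T ∨ ¬¬(F ∧ T)
  step 6: T

Answer: YES — reaches normal form T in 6 ≤ 8 steps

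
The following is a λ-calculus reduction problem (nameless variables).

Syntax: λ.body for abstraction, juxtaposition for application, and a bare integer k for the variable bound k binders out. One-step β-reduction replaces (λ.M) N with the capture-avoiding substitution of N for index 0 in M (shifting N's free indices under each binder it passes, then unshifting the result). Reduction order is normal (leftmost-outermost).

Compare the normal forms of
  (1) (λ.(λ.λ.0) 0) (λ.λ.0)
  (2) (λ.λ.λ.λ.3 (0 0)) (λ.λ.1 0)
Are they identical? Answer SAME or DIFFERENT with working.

Term A:
  start: (λ.(λ.λ.0) 0) (λ.λ.0)
  →1  (λ.λ.0) (λ.λ.0)
  →2  λ.0

Term B:
  start: (λ.λ.λ.λ.3 (0 0)) (λ.λ.1 0)
  →1  λ.λ.λ.(λ.λ.1 0) (0 0)
  →2  λ.λ.λ.λ.1 1 0

Answer: DIFFERENT — A ⇓ λ.0, B ⇓ λ.λ.λ.λ.1 1 0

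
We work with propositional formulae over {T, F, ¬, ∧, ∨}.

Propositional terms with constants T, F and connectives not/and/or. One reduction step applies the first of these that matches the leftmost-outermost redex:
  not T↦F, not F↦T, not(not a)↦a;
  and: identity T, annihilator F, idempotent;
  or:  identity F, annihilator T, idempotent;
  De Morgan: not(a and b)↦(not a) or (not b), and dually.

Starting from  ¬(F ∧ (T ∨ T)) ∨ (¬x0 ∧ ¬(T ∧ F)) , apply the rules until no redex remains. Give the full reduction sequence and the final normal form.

Answer: normal form = T  (in 4 steps)

Working:
  start: ¬(F ∧ (T ∨ T)) ∨ (¬x0 ∧ ¬(T ∧ F))
  [1] (¬F ∨ ¬(T ∨ T)) ∨ (¬x0 ∧ ¬(T ∧ F))
  [2] (T ∨ ¬(T ∨ T)) ∨ (¬x0 ∧ ¬(T ∧ F))
  [3] T ∨ (¬x0 ∧ ¬(T ∧ F))
  [4] T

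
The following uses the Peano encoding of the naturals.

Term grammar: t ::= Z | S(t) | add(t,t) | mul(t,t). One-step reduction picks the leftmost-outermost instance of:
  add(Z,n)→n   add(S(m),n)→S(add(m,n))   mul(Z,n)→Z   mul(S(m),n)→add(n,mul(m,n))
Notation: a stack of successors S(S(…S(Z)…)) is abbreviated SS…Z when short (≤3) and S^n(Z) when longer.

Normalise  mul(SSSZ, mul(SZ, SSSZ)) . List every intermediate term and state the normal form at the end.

  start: mul(SSSZ, mul(SZ, SSSZ))
  step 1: add(mul(SZ, SSSZ), mul(SSZ, mul(SZ, SSSZ)))
  step 2: add(add(SSSZ, mul(Z, SSSZ)), mul(SSZ, mul(SZ, SSSZ)))
  step 3: add(S(add(SSZ, mul(Z, SSSZ))), mul(SSZ, mul(SZ, SSSZ)))
  step 4: S(add(add(SSZ, mul(Z, SSSZ)), mul(SSZ, mul(SZ, SSSZ))))
  step 5: S(add(S(add(SZ, mul(Z, SSSZ))), mul(SSZ, mul(SZ, SSSZ))))
  step 6: S(S(add(add(SZ, mul(Z, SSSZ)), mul(SSZ, mul(SZ, SSSZ)))))
  step 7: S(S(add(S(add(Z, mul(Z, SSSZ))), mul(SSZ, mul(SZ, SSSZ)))))
  step 8: S(S(S(add(add(Z, mul(Z, SSSZ)), mul(SSZ, mul(SZ, SSSZ))))))
  step 9: S(S(S(add(mul(Z, SSSZ), mul(SSZ, mul(SZ, SSSZ))))))
  step 10: S(S(S(add(Z, mul(SSZ, mul(SZ, SSSZ))))))
  step 11: S(S(S(mul(SSZ, mul(SZ, SSSZ)))))
  step 12: S(S(S(add(mul(SZ, SSSZ), mul(SZ, mul(SZ, SSSZ))))))
  step 13: S(S(S(add(add(SSSZ, mul(Z, SSSZ)), mul(SZ, mul(SZ, SSSZ))))))
  step 14: S(S(S(add(S(add(SSZ, mul(Z, SSSZ))), mul(SZ, mul(SZ, SSSZ))))))
  step 15: S(S(S(S(add(add(SSZ, mul(Z, SSSZ)), mul(SZ, mul(SZ, SSSZ)))))))
  step 16: S(S(S(S(add(S(add(SZ, mul(Z, SSSZ))), mul(SZ, mul(SZ, SSSZ)))))))
  step 17: S(S(S(S(S(add(add(SZ, mul(Z, SSSZ)), mul(SZ, mul(SZ, SSSZ))))))))
  step 18: S(S(S(S(S(add(S(add(Z, mul(Z, SSSZ))), mul(SZ, mul(SZ, SSSZ))))))))
  step 19: S(S(S(S(S(S(add(add(Z, mul(Z, SSSZ)), mul(SZ, mul(SZ, SSSZ)))))))))
  step 20: S(S(S(S(S(S(add(mul(Z, SSSZ), mul(SZ, mul(SZ, SSSZ)))))))))
  step 21: S(S(S(S(S(S(add(Z, mul(SZ, mul(SZ, SSSZ)))))))))
  step 22: S(S(S(S(S(S(mul(SZ, mul(SZ, SSSZ))))))))
  step 23: S(S(S(S(S(S(add(mul(SZ, SSSZ), mul(Z, mul(SZ, SSSZ)))))))))
  step 24: S(S(S(S(S(S(add(add(SSSZ, mul(Z, SSSZ)), mul(Z, mul(SZ, SSSZ)))))))))
  step 25: S(S(S(S(S(S(add(S(add(SSZ, mul(Z, SSSZ))), mul(Z, mul(SZ, SSSZ)))))))))
  step 26: S(S(S(S(S(S(S(add(add(SSZ, mul(Z, SSSZ)), mul(Z, mul(SZ, SSSZ))))))))))
  step 27: S(S(S(S(S(S(S(add(S(add(SZ, mul(Z, SSSZ))), mul(Z, mul(SZ, SSSZ))))))))))
  step 28: S(S(S(S(S(S(S(S(add(add(SZ, mul(Z, SSSZ)), mul(Z, mul(SZ, SSSZ)))))))))))
  step 29: S(S(S(S(S(S(S(S(add(S(add(Z, mul(Z, SSSZ))), mul(Z, mul(SZ, SSSZ)))))))))))
  step 30: S(S(S(S(S(S(S(S(S(add(add(Z, mul(Z, SSSZ)), mul(Z, mul(SZ, SSSZ))))))))))))
  step 31: S(S(S(S(S(S(S(S(S(add(mul(Z, SSSZ), mul(Z, mul(SZ, SSSZ))))))))))))
  step 32: S(S(S(S(S(S(S(S(S(add(Z, mul(Z, mul(SZ, SSSZ))))))))))))
  step 33: S(S(S(S(S(S(S(S(S(mul(Z, mul(SZ, SSSZ)))))))))))
  step 34: S^9(Z)

Answer: normal form = S^9(Z)  (in 34 steps)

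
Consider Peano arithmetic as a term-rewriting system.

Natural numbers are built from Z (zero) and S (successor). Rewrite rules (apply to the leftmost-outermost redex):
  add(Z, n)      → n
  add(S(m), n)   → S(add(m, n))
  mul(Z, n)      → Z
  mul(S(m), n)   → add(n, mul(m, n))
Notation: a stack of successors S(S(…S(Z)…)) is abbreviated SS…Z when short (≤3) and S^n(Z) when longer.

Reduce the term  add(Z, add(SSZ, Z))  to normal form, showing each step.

Answer: normal form = SSZ  (in 4 steps)

Derivation:
  start: add(Z, add(SSZ, Z))
  →1  add(SSZ, Z)
  →2  S(add(SZ, Z))
  →3  S(S(add(Z, Z)))
  →4  SSZ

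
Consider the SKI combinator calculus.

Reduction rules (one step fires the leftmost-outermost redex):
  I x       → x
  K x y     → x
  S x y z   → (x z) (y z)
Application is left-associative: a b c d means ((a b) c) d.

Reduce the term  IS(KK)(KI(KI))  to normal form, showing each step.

  start: IS(KK)(KI(KI))
  step 1: S(KK)(KI(KI))
  step 2: S(KK)I

Answer: normal form = S(KK)I  (in 2 steps)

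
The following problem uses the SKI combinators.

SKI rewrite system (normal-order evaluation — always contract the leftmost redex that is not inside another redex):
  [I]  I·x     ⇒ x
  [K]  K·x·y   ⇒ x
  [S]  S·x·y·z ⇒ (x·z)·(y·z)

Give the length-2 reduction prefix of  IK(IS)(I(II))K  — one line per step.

  start: IK(IS)(I(II))K
  →1  K(IS)(I(II))K
  →2  ISK

Answer: after 2 steps: ISK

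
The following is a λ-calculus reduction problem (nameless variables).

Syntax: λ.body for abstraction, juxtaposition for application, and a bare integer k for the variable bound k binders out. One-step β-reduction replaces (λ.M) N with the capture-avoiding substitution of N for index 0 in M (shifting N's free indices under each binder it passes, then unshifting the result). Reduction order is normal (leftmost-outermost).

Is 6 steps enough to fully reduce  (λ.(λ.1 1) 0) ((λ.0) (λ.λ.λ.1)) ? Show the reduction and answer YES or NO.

  start: (λ.(λ.1 1) 0) ((λ.0) (λ.λ.λ.1))
  step 1: (λ.(λ.0) (λ.λ.λ.1) ((λ.0) (λ.λ.λ.1))) ((λ.0) (λ.λ.λ.1))
  step 2: (λ.0) (λ.λ.λ.1) ((λ.0) (λ.λ.λ.1))
  step 3: (λ.λ.λ.1) ((λ.0) (λ.λ.λ.1))
  step 4: λ.λ.1

Answer: YES — reaches normal form λ.λ.1 in 4 ≤ 6 steps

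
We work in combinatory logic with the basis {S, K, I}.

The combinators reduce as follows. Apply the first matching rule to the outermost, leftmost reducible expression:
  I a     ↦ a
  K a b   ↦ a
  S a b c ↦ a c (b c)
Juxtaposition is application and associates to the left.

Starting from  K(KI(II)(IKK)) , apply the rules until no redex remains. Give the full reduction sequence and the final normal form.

Answer: normal form = K(KK)  (in 3 steps)

Derivation:
  start: K(KI(II)(IKK))
  [1] K(I(IKK))
  [2] K(IKK)
  [3] K(KK)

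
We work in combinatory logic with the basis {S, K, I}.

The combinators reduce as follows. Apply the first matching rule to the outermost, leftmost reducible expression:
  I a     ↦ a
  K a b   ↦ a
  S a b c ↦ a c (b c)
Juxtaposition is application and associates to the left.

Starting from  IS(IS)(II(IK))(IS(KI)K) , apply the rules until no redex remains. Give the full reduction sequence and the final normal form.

Answer: normal form = S(S(KI)K)(K(S(KI)K))  (in 8 steps)

Working:
  start: IS(IS)(II(IK))(IS(KI)K)
  [1] S(IS)(II(IK))(IS(KI)K)
  [2] IS(IS(KI)K)(II(IK)(IS(KI)K))
  [3] S(IS(KI)K)(II(IK)(IS(KI)K))
  [4] S(S(KI)K)(II(IK)(IS(KI)K))
  [5] S(S(KI)K)(I(IK)(IS(KI)K))
  [6] S(S(KI)K)(IK(IS(KI)K))
  [7] S(S(KI)K)(K(IS(KI)K))
  [8] S(S(KI)K)(K(S(KI)K))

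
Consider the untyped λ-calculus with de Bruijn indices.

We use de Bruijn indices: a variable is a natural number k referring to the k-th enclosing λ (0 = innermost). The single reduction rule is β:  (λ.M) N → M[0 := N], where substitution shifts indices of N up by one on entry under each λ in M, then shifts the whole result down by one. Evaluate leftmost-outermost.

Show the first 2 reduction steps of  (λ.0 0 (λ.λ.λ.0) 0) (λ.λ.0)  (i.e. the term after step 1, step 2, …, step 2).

  start: (λ.0 0 (λ.λ.λ.0) 0) (λ.λ.0)
  [1] (λ.λ.0) (λ.λ.0) (λ.λ.λ.0) (λ.λ.0)
  [2] (λ.0) (λ.λ.λ.0) (λ.λ.0)

Answer: after 2 steps: (λ.0) (λ.λ.λ.0) (λ.λ.0)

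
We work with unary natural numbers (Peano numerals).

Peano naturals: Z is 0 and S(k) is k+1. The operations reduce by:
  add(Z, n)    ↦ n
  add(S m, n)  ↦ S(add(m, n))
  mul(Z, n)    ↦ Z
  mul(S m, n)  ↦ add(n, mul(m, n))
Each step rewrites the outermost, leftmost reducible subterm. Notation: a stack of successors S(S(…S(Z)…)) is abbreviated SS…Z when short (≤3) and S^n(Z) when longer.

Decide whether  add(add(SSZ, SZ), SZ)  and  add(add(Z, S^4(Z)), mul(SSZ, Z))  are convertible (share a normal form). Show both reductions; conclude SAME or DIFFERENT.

Answer: SAME — A ⇓ S^4(Z), B ⇓ S^4(Z)

Reduction:
Term A:
  start: add(add(SSZ, SZ), SZ)
  step 1: add(S(add(SZ, SZ)), SZ)
  step 2: S(add(add(SZ, SZ), SZ))
  step 3: S(add(S(add(Z, SZ)), SZ))
  step 4: S(S(add(add(Z, SZ), SZ)))
  step 5: S(S(add(SZ, SZ)))
  step 6: S(S(S(add(Z, SZ))))
  step 7: S^4(Z)

Term B:
  start: add(add(Z, S^4(Z)), mul(SSZ, Z))
  step 1: add(S^4(Z), mul(SSZ, Z))
  step 2: S(add(SSSZ, mul(SSZ, Z)))
  step 3: S(S(add(SSZ, mul(SSZ, Z))))
  step 4: S(S(S(add(SZ, mul(SSZ, Z)))))
  step 5: S(S(S(S(add(Z, mul(SSZ, Z))))))
  step 6: S(S(S(S(mul(SSZ, Z)))))
  step 7: S(S(S(S(add(Z, mul(SZ, Z))))))
  step 8: S(S(S(S(mul(SZ, Z)))))
  step 9: S(S(S(S(add(Z, mul(Z, Z))))))
  step 10: S(S(S(S(mul(Z, Z)))))
  step 11: S^4(Z)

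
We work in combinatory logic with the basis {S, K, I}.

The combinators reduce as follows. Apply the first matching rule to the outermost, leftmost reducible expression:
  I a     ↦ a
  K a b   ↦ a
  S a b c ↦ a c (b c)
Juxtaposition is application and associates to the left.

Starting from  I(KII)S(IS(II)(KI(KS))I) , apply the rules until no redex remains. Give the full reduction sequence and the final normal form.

  start: I(KII)S(IS(II)(KI(KS))I)
  →1  KIIS(IS(II)(KI(KS))I)
  →2  IS(IS(II)(KI(KS))I)
  →3  S(IS(II)(KI(KS))I)
  →4  S(S(II)(KI(KS))I)
  →5  S(III(KI(KS)I))
  →6  S(II(KI(KS)I))
  →7  S(I(KI(KS)I))
  →8  S(KI(KS)I)
  →9  S(II)
  →10  SI

Answer: normal form = SI  (in 10 steps)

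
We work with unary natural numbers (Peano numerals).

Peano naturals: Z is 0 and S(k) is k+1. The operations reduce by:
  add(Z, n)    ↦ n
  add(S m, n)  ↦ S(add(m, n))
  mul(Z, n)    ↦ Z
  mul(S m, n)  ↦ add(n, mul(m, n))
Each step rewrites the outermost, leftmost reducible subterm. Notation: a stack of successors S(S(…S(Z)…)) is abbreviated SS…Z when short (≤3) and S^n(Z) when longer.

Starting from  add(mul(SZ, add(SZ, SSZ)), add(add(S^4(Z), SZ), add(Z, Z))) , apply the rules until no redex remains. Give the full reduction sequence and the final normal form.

Answer: normal form = S^8(Z)  (in 24 steps)

Reduction:
  start: add(mul(SZ, add(SZ, SSZ)), add(add(S^4(Z), SZ), add(Z, Z)))
  [1] add(add(add(SZ, SSZ), mul(Z, add(SZ, SSZ))), add(add(S^4(Z), SZ), add(Z, Z)))
  [2] add(add(S(add(Z, SSZ)), mul(Z, add(SZ, SSZ))), add(add(S^4(Z), SZ), add(Z, Z)))
  [3] add(S(add(add(Z, SSZ), mul(Z, add(SZ, SSZ)))), add(add(S^4(Z), SZ), add(Z, Z)))
  [4] S(add(add(add(Z, SSZ), mul(Z, add(SZ, SSZ))), add(add(S^4(Z), SZ), add(Z, Z))))
  [5] S(add(add(SSZ, mul(Z, add(SZ, SSZ))), add(add(S^4(Z), SZ), add(Z, Z))))
  [6] S(add(S(add(SZ, mul(Z, add(SZ, SSZ)))), add(add(S^4(Z), SZ), add(Z, Z))))
  [7] S(S(add(add(SZ, mul(Z, add(SZ, SSZ))), add(add(S^4(Z), SZ), add(Z, Z)))))
  [8] S(S(add(S(add(Z, mul(Z, add(SZ, SSZ)))), add(add(S^4(Z), SZ), add(Z, Z)))))
  [9] S(S(S(add(add(Z, mul(Z, add(SZ, SSZ))), add(add(S^4(Z), SZ), add(Z, Z))))))
  [10] S(S(S(add(mul(Z, add(SZ, SSZ)), add(add(S^4(Z), SZ), add(Z, Z))))))
  [11] S(S(S(add(Z, add(add(S^4(Z), SZ), add(Z, Z))))))
  [12] S(S(S(add(add(S^4(Z), SZ), add(Z, Z)))))
  [13] S(S(S(add(S(add(SSSZ, SZ)), add(Z, Z)))))
  [14] S(S(S(S(add(add(SSSZ, SZ), add(Z, Z))))))
  [15] S(S(S(S(add(S(add(SSZ, SZ)), add(Z, Z))))))
  [16] S(S(S(S(S(add(add(SSZ, SZ), add(Z, Z)))))))
  [17] S(S(S(S(S(add(S(add(SZ, SZ)), add(Z, Z)))))))
  [18] S(S(S(S(S(S(add(add(SZ, SZ), add(Z, Z))))))))
  [19] S(S(S(S(S(S(add(S(add(Z, SZ)), add(Z, Z))))))))
  [20] S(S(S(S(S(S(S(add(add(Z, SZ), add(Z, Z)))))))))
  [21] S(S(S(S(S(S(S(add(SZ, add(Z, Z)))))))))
  [22] S(S(S(S(S(S(S(S(add(Z, add(Z, Z))))))))))
  [23] S(S(S(S(S(S(S(S(add(Z, Z)))))))))
  [24] S^8(Z)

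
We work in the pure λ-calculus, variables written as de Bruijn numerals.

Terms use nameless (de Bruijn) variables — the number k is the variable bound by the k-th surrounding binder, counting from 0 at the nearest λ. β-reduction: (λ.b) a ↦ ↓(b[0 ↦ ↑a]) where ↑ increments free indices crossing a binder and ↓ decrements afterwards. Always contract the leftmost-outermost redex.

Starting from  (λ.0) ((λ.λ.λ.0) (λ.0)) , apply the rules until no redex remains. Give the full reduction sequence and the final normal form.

Answer: normal form = λ.λ.0  (in 2 steps)

Reduction:
  start: (λ.0) ((λ.λ.λ.0) (λ.0))
  step 1: (λ.λ.λ.0) (λ.0)
  step 2: λ.λ.0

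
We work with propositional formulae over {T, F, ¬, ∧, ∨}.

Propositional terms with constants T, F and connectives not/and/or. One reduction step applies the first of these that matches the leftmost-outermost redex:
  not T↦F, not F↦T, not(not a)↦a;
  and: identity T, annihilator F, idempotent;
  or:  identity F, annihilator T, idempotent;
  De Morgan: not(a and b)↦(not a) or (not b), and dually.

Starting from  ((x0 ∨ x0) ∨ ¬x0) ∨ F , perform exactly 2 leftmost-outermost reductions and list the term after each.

  start: ((x0 ∨ x0) ∨ ¬x0) ∨ F
  [1] (x0 ∨ x0) ∨ ¬x0
  [2] x0 ∨ ¬x0

Answer: after 2 steps: x0 ∨ ¬x0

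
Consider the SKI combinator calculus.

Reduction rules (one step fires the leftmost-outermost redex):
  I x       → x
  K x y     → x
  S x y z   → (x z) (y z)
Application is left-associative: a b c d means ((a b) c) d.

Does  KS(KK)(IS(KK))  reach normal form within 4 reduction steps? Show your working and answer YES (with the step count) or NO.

Answer: YES — reaches normal form S(S(KK)) in 2 ≤ 4 steps

Reduction:
  start: KS(KK)(IS(KK))
  →1  S(IS(KK))
  →2  S(S(KK))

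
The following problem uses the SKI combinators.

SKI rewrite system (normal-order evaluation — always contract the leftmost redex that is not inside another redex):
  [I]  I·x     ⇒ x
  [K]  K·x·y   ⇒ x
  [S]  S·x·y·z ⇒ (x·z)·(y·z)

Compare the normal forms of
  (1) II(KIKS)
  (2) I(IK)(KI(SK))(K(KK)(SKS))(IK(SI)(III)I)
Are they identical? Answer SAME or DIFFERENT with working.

Term A:
  start: II(KIKS)
  [1] I(KIKS)
  [2] KIKS
  [3] IS
  [4] S

Term B:
  start: I(IK)(KI(SK))(K(KK)(SKS))(IK(SI)(III)I)
  [1] IK(KI(SK))(K(KK)(SKS))(IK(SI)(III)I)
  [2] K(KI(SK))(K(KK)(SKS))(IK(SI)(III)I)
  [3] KI(SK)(IK(SI)(III)I)
  [4] I(IK(SI)(III)I)
  [5] IK(SI)(III)I
  [6] K(SI)(III)I
  [7] SII

Answer: DIFFERENT — A ⇓ S, B ⇓ SII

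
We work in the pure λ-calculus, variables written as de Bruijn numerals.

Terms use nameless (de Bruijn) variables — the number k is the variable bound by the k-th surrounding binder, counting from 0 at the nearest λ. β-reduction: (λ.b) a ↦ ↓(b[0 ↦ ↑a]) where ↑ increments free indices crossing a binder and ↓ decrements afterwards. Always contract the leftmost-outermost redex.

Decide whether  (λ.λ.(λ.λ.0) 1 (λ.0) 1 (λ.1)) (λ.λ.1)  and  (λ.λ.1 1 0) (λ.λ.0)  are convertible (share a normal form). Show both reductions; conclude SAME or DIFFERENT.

Term A:
  start: (λ.λ.(λ.λ.0) 1 (λ.0) 1 (λ.1)) (λ.λ.1)
  step 1: λ.(λ.λ.0) (λ.λ.1) (λ.0) (λ.λ.1) (λ.1)
  step 2: λ.(λ.0) (λ.0) (λ.λ.1) (λ.1)
  step 3: λ.(λ.0) (λ.λ.1) (λ.1)
  step 4: λ.(λ.λ.1) (λ.1)
  step 5: λ.λ.λ.2

Term B:
  start: (λ.λ.1 1 0) (λ.λ.0)
  step 1: λ.(λ.λ.0) (λ.λ.0) 0
  step 2: λ.(λ.0) 0
  step 3: λ.0

Answer: DIFFERENT — A ⇓ λ.λ.λ.2, B ⇓ λ.0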